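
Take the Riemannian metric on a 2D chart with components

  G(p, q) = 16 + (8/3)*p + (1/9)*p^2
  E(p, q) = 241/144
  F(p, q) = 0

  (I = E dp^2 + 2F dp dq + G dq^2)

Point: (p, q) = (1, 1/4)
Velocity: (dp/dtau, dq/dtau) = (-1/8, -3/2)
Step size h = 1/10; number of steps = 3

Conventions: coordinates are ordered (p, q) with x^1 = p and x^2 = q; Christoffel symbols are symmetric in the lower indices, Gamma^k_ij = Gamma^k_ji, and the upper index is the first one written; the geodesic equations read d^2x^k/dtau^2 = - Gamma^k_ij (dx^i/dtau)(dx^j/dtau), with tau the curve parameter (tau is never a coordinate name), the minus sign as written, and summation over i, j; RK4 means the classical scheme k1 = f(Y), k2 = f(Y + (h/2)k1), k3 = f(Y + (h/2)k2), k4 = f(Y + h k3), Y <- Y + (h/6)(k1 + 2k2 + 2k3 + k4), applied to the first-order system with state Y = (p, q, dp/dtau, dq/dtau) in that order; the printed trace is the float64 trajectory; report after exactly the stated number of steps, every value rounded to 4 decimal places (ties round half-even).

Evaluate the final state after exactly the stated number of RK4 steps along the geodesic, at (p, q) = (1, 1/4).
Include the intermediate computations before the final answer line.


f(Y) = (dp/dtau, dq/dtau, -Gamma^p_ij Y'^i Y'^j, -Gamma^q_ij Y'^i Y'^j) with the Gammas evaluated at the stage position; h = 0.100000; intermediate values shown to 6 dp
step 0: p = 1.0000, q = 0.2500, dp/dtau = -0.1250, dq/dtau = -1.5000
step 1:
  k1: at (p, q) = (1.000000, 0.250000), (dp/dtau, dq/dtau) = (-0.125000, -1.500000); Gamma_ppp = 0.000000, Gamma_ppq = 0.000000, Gamma_pqq = -0.863071, Gamma_qpp = 0.000000, Gamma_qpq = 0.076923, Gamma_qqq = 0.000000; k1 = (-0.125000, -1.500000, 1.941909, -0.028846)
  k2: at (p, q) = (0.993750, 0.175000), (dp/dtau, dq/dtau) = (-0.027905, -1.501442); Gamma_ppp = 0.000000, Gamma_ppq = 0.000000, Gamma_pqq = -0.862656, Gamma_qpp = 0.000000, Gamma_qpq = 0.076960, Gamma_qqq = 0.000000; k2 = (-0.027905, -1.501442, 1.944710, -0.006449)
  k3: at (p, q) = (0.998605, 0.174928), (dp/dtau, dq/dtau) = (-0.027765, -1.500322); Gamma_ppp = 0.000000, Gamma_ppq = 0.000000, Gamma_pqq = -0.862978, Gamma_qpp = 0.000000, Gamma_qpq = 0.076931, Gamma_qqq = 0.000000; k3 = (-0.027765, -1.500322, 1.942535, -0.006409)
  k4: at (p, q) = (0.997224, 0.099968), (dp/dtau, dq/dtau) = (0.069254, -1.500641); Gamma_ppp = 0.000000, Gamma_ppq = 0.000000, Gamma_pqq = -0.862886, Gamma_qpp = 0.000000, Gamma_qpq = 0.076940, Gamma_qqq = 0.000000; k4 = (0.069254, -1.500641, 1.943153, 0.015992)
  Y <- Y + (h/6)(k1 + 2k2 + 2k3 + k4): p = 0.9972, q = 0.0999, dp/dtau = 0.0693, dq/dtau = -1.5006
step 2:
  k1: at (p, q) = (0.997215, 0.099930), (dp/dtau, dq/dtau) = (0.069326, -1.500643); Gamma_ppp = 0.000000, Gamma_ppq = 0.000000, Gamma_pqq = -0.862886, Gamma_qpp = 0.000000, Gamma_qpq = 0.076940, Gamma_qqq = 0.000000; k1 = (0.069326, -1.500643, 1.943157, 0.016009)
  k2: at (p, q) = (1.000682, 0.024898), (dp/dtau, dq/dtau) = (0.166484, -1.499842); Gamma_ppp = 0.000000, Gamma_ppq = 0.000000, Gamma_pqq = -0.863116, Gamma_qpp = 0.000000, Gamma_qpq = 0.076919, Gamma_qqq = 0.000000; k2 = (0.166484, -1.499842, 1.941602, 0.038413)
  k3: at (p, q) = (1.005539, 0.024938), (dp/dtau, dq/dtau) = (0.166406, -1.498722); Gamma_ppp = 0.000000, Gamma_ppq = 0.000000, Gamma_pqq = -0.863438, Gamma_qpp = 0.000000, Gamma_qpq = 0.076890, Gamma_qqq = 0.000000; k3 = (0.166406, -1.498722, 1.939428, 0.038352)
  k4: at (p, q) = (1.013856, -0.049942), (dp/dtau, dq/dtau) = (0.263269, -1.496808); Gamma_ppp = 0.000000, Gamma_ppq = 0.000000, Gamma_pqq = -0.863990, Gamma_qpp = 0.000000, Gamma_qpq = 0.076841, Gamma_qqq = 0.000000; k4 = (0.263269, -1.496808, 1.935713, 0.060560)
  Y <- Y + (h/6)(k1 + 2k2 + 2k3 + k4): p = 1.0139, q = -0.0500, dp/dtau = 0.2633, dq/dtau = -1.4968
step 3:
  k1: at (p, q) = (1.013855, -0.049979), (dp/dtau, dq/dtau) = (0.263341, -1.496808); Gamma_ppp = 0.000000, Gamma_ppq = 0.000000, Gamma_pqq = -0.863990, Gamma_qpp = 0.000000, Gamma_qpq = 0.076841, Gamma_qqq = 0.000000; k1 = (0.263341, -1.496808, 1.935713, 0.060577)
  k2: at (p, q) = (1.027022, -0.124820), (dp/dtau, dq/dtau) = (0.360127, -1.493779); Gamma_ppp = 0.000000, Gamma_ppq = 0.000000, Gamma_pqq = -0.864865, Gamma_qpp = 0.000000, Gamma_qpq = 0.076764, Gamma_qqq = 0.000000; k2 = (0.360127, -1.493779, 1.929838, 0.082590)
  k3: at (p, q) = (1.031861, -0.124668), (dp/dtau, dq/dtau) = (0.359833, -1.492678); Gamma_ppp = 0.000000, Gamma_ppq = 0.000000, Gamma_pqq = -0.865186, Gamma_qpp = 0.000000, Gamma_qpq = 0.076735, Gamma_qqq = 0.000000; k3 = (0.359833, -1.492678, 1.927711, 0.082431)
  k4: at (p, q) = (1.049838, -0.199247), (dp/dtau, dq/dtau) = (0.456112, -1.488565); Gamma_ppp = 0.000000, Gamma_ppq = 0.000000, Gamma_pqq = -0.866379, Gamma_qpp = 0.000000, Gamma_qpq = 0.076629, Gamma_qqq = 0.000000; k4 = (0.456112, -1.488565, 1.919745, 0.104055)
  Y <- Y + (h/6)(k1 + 2k2 + 2k3 + k4): p = 1.0498, q = -0.1993, dp/dtau = 0.4562, dq/dtau = -1.4886

Answer: p = 1.0498, q = -0.1993, dp/dtau = 0.4562, dq/dtau = -1.4886


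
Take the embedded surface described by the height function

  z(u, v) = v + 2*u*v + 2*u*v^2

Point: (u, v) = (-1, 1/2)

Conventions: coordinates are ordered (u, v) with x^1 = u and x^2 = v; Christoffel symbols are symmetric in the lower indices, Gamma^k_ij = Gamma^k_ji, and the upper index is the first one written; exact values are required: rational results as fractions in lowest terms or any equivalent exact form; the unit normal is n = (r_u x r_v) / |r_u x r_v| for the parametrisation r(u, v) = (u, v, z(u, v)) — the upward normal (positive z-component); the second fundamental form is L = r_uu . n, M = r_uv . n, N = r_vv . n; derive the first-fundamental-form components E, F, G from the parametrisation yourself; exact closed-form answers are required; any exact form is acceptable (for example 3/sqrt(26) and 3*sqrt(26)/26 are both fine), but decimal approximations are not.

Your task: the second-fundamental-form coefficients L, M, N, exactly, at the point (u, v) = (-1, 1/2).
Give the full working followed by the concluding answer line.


z_u = 3/2, z_v = -3, z_uu = 0, z_uv = 4, z_vv = -4
E = 13/4, F = -9/2, G = 10; answer radicand W^2 = 49/4
unnormalised second-form numerators: l = 0, m = 4, n = -4; L = l/sqrt(49/4), and similarly M = m/sqrt(W^2), N = n/sqrt(W^2)

Answer: L = 0, M = 8/7, N = -8/7


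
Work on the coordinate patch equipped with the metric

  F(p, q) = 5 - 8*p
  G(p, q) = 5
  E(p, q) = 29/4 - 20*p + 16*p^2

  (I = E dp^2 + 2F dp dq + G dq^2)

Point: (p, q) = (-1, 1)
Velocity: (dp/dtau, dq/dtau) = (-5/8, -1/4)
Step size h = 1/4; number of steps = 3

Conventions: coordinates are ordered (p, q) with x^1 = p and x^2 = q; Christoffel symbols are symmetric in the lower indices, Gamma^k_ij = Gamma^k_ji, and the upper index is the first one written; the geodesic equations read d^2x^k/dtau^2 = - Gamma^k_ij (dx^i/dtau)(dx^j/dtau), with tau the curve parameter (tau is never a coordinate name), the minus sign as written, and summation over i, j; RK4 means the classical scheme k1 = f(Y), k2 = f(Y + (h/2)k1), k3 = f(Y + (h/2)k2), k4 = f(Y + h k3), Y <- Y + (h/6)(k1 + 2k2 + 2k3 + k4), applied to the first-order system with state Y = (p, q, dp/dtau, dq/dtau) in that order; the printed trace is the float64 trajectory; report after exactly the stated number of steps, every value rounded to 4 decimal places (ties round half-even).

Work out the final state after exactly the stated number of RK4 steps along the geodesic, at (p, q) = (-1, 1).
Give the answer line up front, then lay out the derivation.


Answer: p = -1.4199, q = 0.8264, dp/dtau = -0.5066, dq/dtau = -0.2174

f(Y) = (dp/dtau, dq/dtau, -Gamma^p_ij Y'^i Y'^j, -Gamma^q_ij Y'^i Y'^j) with the Gammas evaluated at the stage position; h = 0.250000; intermediate values shown to 6 dp
step 0: p = -1.0000, q = 1.0000, dp/dtau = -0.6250, dq/dtau = -0.2500
step 1:
  k1: at (p, q) = (-1.000000, 1.000000), (dp/dtau, dq/dtau) = (-0.625000, -0.250000); Gamma_ppp = -0.550265, Gamma_ppq = 0.000000, Gamma_pqq = 0.000000, Gamma_qpp = -0.169312, Gamma_qpq = 0.000000, Gamma_qqq = 0.000000; k1 = (-0.625000, -0.250000, 0.214947, 0.066138)
  k2: at (p, q) = (-1.078125, 0.968750), (dp/dtau, dq/dtau) = (-0.598132, -0.241733); Gamma_ppp = -0.530051, Gamma_ppq = 0.000000, Gamma_pqq = 0.000000, Gamma_qpp = -0.155611, Gamma_qpq = 0.000000, Gamma_qqq = 0.000000; k2 = (-0.598132, -0.241733, 0.189632, 0.055672)
  k3: at (p, q) = (-1.074766, 0.969783), (dp/dtau, dq/dtau) = (-0.601296, -0.243041); Gamma_ppp = -0.530894, Gamma_ppq = 0.000000, Gamma_pqq = 0.000000, Gamma_qpp = -0.156167, Gamma_qpq = 0.000000, Gamma_qqq = 0.000000; k3 = (-0.601296, -0.243041, 0.191948, 0.056463)
  k4: at (p, q) = (-1.150324, 0.939240), (dp/dtau, dq/dtau) = (-0.577013, -0.235884); Gamma_ppp = -0.512466, Gamma_ppq = 0.000000, Gamma_pqq = 0.000000, Gamma_qpp = -0.144330, Gamma_qpq = 0.000000, Gamma_qqq = 0.000000; k4 = (-0.577013, -0.235884, 0.170622, 0.048054)
  Y <- Y + (h/6)(k1 + 2k2 + 2k3 + k4): p = -1.1500, q = 0.9394, dp/dtau = -0.5771, dq/dtau = -0.2359
step 2:
  k1: at (p, q) = (-1.150036, 0.939357), (dp/dtau, dq/dtau) = (-0.577136, -0.235897); Gamma_ppp = -0.512534, Gamma_ppq = 0.000000, Gamma_pqq = 0.000000, Gamma_qpp = -0.144373, Gamma_qpq = 0.000000, Gamma_qqq = 0.000000; k1 = (-0.577136, -0.235897, 0.170718, 0.048089)
  k2: at (p, q) = (-1.222178, 0.909870), (dp/dtau, dq/dtau) = (-0.555796, -0.229886); Gamma_ppp = -0.495944, Gamma_ppq = 0.000000, Gamma_pqq = 0.000000, Gamma_qpp = -0.134244, Gamma_qpq = 0.000000, Gamma_qqq = 0.000000; k2 = (-0.555796, -0.229886, 0.153202, 0.041469)
  k3: at (p, q) = (-1.219511, 0.910621), (dp/dtau, dq/dtau) = (-0.557986, -0.230714); Gamma_ppp = -0.496541, Gamma_ppq = 0.000000, Gamma_pqq = 0.000000, Gamma_qpp = -0.134600, Gamma_qpq = 0.000000, Gamma_qqq = 0.000000; k3 = (-0.557986, -0.230714, 0.154597, 0.041907)
  k4: at (p, q) = (-1.289533, 0.881679), (dp/dtau, dq/dtau) = (-0.538487, -0.225421); Gamma_ppp = -0.481288, Gamma_ppq = 0.000000, Gamma_pqq = 0.000000, Gamma_qpp = -0.125693, Gamma_qpq = 0.000000, Gamma_qqq = 0.000000; k4 = (-0.538487, -0.225421, 0.139558, 0.036447)
  Y <- Y + (h/6)(k1 + 2k2 + 2k3 + k4): p = -1.2893, q = 0.8818, dp/dtau = -0.5386, dq/dtau = -0.2254
step 3:
  k1: at (p, q) = (-1.289336, 0.881752), (dp/dtau, dq/dtau) = (-0.538558, -0.225427); Gamma_ppp = -0.481330, Gamma_ppq = 0.000000, Gamma_pqq = 0.000000, Gamma_qpp = -0.125717, Gamma_qpq = 0.000000, Gamma_qqq = 0.000000; k1 = (-0.538558, -0.225427, 0.139607, 0.036464)
  k2: at (p, q) = (-1.356655, 0.853574), (dp/dtau, dq/dtau) = (-0.521107, -0.220869); Gamma_ppp = -0.467431, Gamma_ppq = 0.000000, Gamma_pqq = 0.000000, Gamma_qpp = -0.117940, Gamma_qpq = 0.000000, Gamma_qqq = 0.000000; k2 = (-0.521107, -0.220869, 0.126932, 0.032027)
  k3: at (p, q) = (-1.354474, 0.854143), (dp/dtau, dq/dtau) = (-0.522692, -0.221424); Gamma_ppp = -0.467870, Gamma_ppq = 0.000000, Gamma_pqq = 0.000000, Gamma_qpp = -0.118180, Gamma_qpq = 0.000000, Gamma_qqq = 0.000000; k3 = (-0.522692, -0.221424, 0.127825, 0.032288)
  k4: at (p, q) = (-1.420009, 0.826396), (dp/dtau, dq/dtau) = (-0.506602, -0.217355); Gamma_ppp = -0.454996, Gamma_ppq = 0.000000, Gamma_pqq = 0.000000, Gamma_qpp = -0.111246, Gamma_qpq = 0.000000, Gamma_qqq = 0.000000; k4 = (-0.506602, -0.217355, 0.116773, 0.028551)
  Y <- Y + (h/6)(k1 + 2k2 + 2k3 + k4): p = -1.4199, q = 0.8264, dp/dtau = -0.5066, dq/dtau = -0.2174


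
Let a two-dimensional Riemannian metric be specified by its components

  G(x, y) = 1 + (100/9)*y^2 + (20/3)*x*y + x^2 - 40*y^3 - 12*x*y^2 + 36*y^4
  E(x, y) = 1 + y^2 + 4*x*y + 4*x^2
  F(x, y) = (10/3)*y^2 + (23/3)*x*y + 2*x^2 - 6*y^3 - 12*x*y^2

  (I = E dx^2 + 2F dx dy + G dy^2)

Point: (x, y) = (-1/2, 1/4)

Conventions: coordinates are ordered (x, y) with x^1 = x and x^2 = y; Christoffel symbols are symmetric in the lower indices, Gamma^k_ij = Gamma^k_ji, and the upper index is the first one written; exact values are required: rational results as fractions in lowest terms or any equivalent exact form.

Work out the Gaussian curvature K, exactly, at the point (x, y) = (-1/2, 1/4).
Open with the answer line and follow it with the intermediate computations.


Answer: K = -110592/811801

E = 25/16, F = 1/32, G = 577/576, EG - F^2 = 901/576 at the point
E_x = -3, E_y = -3/2, F_x = -5/6, F_y = -7/24, G_x = -1/12, G_y = -1/36
E_yy = 2, F_xy = 5/3, G_xx = 2
The intrinsic route: Brioschi's K = (det M1 - det M2)/(EG - F^2)^2.
M1 = [[-E_yy/2 + F_xy - G_xx/2, E_x/2, F_x - E_y/2], [F_y - G_x/2, E, F], [G_y/2, F, G]] = [[-1/3, -3/2, -1/12], [-1/4, 25/16, 1/32], [-1/72, 1/32, 577/576]]; det M1 = -517/576
M2 = [[0, E_y/2, G_x/2], [E_y/2, E, F], [G_x/2, F, G]] = [[0, -3/4, -1/24], [-3/4, 25/16, 1/32], [-1/24, 1/32, 577/576]]; det M2 = -325/576
det M1 - det M2 = -1/3; K = -1/3 / (901/576)^2 = -110592/811801


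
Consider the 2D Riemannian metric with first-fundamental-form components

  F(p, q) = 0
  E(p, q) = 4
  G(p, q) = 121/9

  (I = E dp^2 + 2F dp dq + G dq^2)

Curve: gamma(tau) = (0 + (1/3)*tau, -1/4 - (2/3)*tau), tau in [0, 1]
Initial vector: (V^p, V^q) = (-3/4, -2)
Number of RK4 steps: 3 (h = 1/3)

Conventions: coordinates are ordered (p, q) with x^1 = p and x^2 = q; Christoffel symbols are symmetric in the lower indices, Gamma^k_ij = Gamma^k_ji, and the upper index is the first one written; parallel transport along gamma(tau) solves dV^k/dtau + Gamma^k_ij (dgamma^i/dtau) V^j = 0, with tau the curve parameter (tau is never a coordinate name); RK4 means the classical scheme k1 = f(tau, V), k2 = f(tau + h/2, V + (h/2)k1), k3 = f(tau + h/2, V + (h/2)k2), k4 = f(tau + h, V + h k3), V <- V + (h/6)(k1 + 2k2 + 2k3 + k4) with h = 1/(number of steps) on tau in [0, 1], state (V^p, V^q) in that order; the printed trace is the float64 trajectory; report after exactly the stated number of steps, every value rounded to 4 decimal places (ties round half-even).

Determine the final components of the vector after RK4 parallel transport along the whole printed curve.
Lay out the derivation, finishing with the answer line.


gamma'(tau) = (1/3, -2/3); f(tau, V)^k = -Gamma^k_ij(gamma(tau)) gamma'^i(tau) V^j; h = 1/3; intermediate values shown to 6 dp
curve data and Christoffel symbols at the stage parameters:
  tau = 0.000000: gamma = (0.000000, -0.250000), gamma' = (0.333333, -0.666667); Gamma_ppp = 0.000000, Gamma_ppq = 0.000000, Gamma_pqq = 0.000000, Gamma_qpp = 0.000000, Gamma_qpq = 0.000000, Gamma_qqq = 0.000000
  tau = 0.166667: gamma = (0.055556, -0.361111), gamma' = (0.333333, -0.666667); Gamma_ppp = 0.000000, Gamma_ppq = 0.000000, Gamma_pqq = 0.000000, Gamma_qpp = 0.000000, Gamma_qpq = 0.000000, Gamma_qqq = 0.000000
  tau = 0.333333: gamma = (0.111111, -0.472222), gamma' = (0.333333, -0.666667); Gamma_ppp = 0.000000, Gamma_ppq = 0.000000, Gamma_pqq = 0.000000, Gamma_qpp = 0.000000, Gamma_qpq = 0.000000, Gamma_qqq = 0.000000
  tau = 0.500000: gamma = (0.166667, -0.583333), gamma' = (0.333333, -0.666667); Gamma_ppp = 0.000000, Gamma_ppq = 0.000000, Gamma_pqq = 0.000000, Gamma_qpp = 0.000000, Gamma_qpq = 0.000000, Gamma_qqq = 0.000000
  tau = 0.666667: gamma = (0.222222, -0.694444), gamma' = (0.333333, -0.666667); Gamma_ppp = 0.000000, Gamma_ppq = 0.000000, Gamma_pqq = 0.000000, Gamma_qpp = 0.000000, Gamma_qpq = 0.000000, Gamma_qqq = 0.000000
  tau = 0.833333: gamma = (0.277778, -0.805556), gamma' = (0.333333, -0.666667); Gamma_ppp = 0.000000, Gamma_ppq = 0.000000, Gamma_pqq = 0.000000, Gamma_qpp = 0.000000, Gamma_qpq = 0.000000, Gamma_qqq = 0.000000
  tau = 1.000000: gamma = (0.333333, -0.916667), gamma' = (0.333333, -0.666667); Gamma_ppp = 0.000000, Gamma_ppq = 0.000000, Gamma_pqq = 0.000000, Gamma_qpp = 0.000000, Gamma_qpq = 0.000000, Gamma_qqq = 0.000000
step 0: V^p = -0.7500, V^q = -2.0000
step 1: k1 = (0.000000, 0.000000), k2 = (0.000000, 0.000000), k3 = (0.000000, 0.000000), k4 = (0.000000, 0.000000); V <- V + (h/6)(k1 + 2k2 + 2k3 + k4): V^p = -0.7500, V^q = -2.0000
step 2: k1 = (0.000000, 0.000000), k2 = (0.000000, 0.000000), k3 = (0.000000, 0.000000), k4 = (0.000000, 0.000000); V <- V + (h/6)(k1 + 2k2 + 2k3 + k4): V^p = -0.7500, V^q = -2.0000
step 3: k1 = (0.000000, 0.000000), k2 = (0.000000, 0.000000), k3 = (0.000000, 0.000000), k4 = (0.000000, 0.000000); V <- V + (h/6)(k1 + 2k2 + 2k3 + k4): V^p = -0.7500, V^q = -2.0000

Answer: V^p = -0.7500, V^q = -2.0000


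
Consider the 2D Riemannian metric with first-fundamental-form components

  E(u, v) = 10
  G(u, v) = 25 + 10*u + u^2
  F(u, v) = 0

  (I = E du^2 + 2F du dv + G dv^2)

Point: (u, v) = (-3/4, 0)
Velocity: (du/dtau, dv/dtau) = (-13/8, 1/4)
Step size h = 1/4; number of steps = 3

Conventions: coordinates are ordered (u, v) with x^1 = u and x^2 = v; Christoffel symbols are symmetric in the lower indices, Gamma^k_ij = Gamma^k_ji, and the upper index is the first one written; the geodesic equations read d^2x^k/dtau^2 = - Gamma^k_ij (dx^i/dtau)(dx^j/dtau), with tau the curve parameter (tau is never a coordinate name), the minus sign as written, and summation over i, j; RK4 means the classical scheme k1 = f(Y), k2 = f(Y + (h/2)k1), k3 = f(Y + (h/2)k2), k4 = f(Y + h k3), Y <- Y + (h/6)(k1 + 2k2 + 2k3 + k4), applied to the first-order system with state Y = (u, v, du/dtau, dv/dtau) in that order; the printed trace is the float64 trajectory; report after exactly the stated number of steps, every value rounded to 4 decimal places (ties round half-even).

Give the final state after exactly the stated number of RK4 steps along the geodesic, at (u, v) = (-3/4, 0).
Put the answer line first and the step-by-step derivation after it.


Answer: u = -1.9583, v = 0.2623, du/dtau = -1.5916, dv/dtau = 0.4881

f(Y) = (du/dtau, dv/dtau, -Gamma^u_ij Y'^i Y'^j, -Gamma^v_ij Y'^i Y'^j) with the Gammas evaluated at the stage position; h = 0.250000; intermediate values shown to 6 dp
step 0: u = -0.7500, v = 0.0000, du/dtau = -1.6250, dv/dtau = 0.2500
step 1:
  k1: at (u, v) = (-0.750000, 0.000000), (du/dtau, dv/dtau) = (-1.625000, 0.250000); Gamma_uuu = 0.000000, Gamma_uuv = 0.000000, Gamma_uvv = -0.425000, Gamma_vuu = 0.000000, Gamma_vuv = 0.235294, Gamma_vvv = 0.000000; k1 = (-1.625000, 0.250000, 0.026563, 0.191176)
  k2: at (u, v) = (-0.953125, 0.031250), (du/dtau, dv/dtau) = (-1.621680, 0.273897); Gamma_uuu = 0.000000, Gamma_uuv = 0.000000, Gamma_uvv = -0.404688, Gamma_vuu = 0.000000, Gamma_vuv = 0.247104, Gamma_vvv = 0.000000; k2 = (-1.621680, 0.273897, 0.030359, 0.219514)
  k3: at (u, v) = (-0.952710, 0.034237), (du/dtau, dv/dtau) = (-1.621205, 0.277439); Gamma_uuu = 0.000000, Gamma_uuv = 0.000000, Gamma_uvv = -0.404729, Gamma_vuu = 0.000000, Gamma_vuv = 0.247079, Gamma_vvv = 0.000000; k3 = (-1.621205, 0.277439, 0.031153, 0.222265)
  k4: at (u, v) = (-1.155301, 0.069360), (du/dtau, dv/dtau) = (-1.617212, 0.305566); Gamma_uuu = 0.000000, Gamma_uuv = 0.000000, Gamma_uvv = -0.384470, Gamma_vuu = 0.000000, Gamma_vuv = 0.260098, Gamma_vvv = 0.000000; k4 = (-1.617212, 0.305566, 0.035898, 0.257063)
  Y <- Y + (h/6)(k1 + 2k2 + 2k3 + k4): u = -1.1553, v = 0.0691, du/dtau = -1.6173, dv/dtau = 0.3055
step 2:
  k1: at (u, v) = (-1.155333, 0.069093), (du/dtau, dv/dtau) = (-1.617271, 0.305492); Gamma_uuu = 0.000000, Gamma_uuv = 0.000000, Gamma_uvv = -0.384467, Gamma_vuu = 0.000000, Gamma_vuv = 0.260101, Gamma_vvv = 0.000000; k1 = (-1.617271, 0.305492, 0.035880, 0.257012)
  k2: at (u, v) = (-1.357491, 0.107280), (du/dtau, dv/dtau) = (-1.612786, 0.337618); Gamma_uuu = 0.000000, Gamma_uuv = 0.000000, Gamma_uvv = -0.364251, Gamma_vuu = 0.000000, Gamma_vuv = 0.274536, Gamma_vvv = 0.000000; k2 = (-1.612786, 0.337618, 0.041519, 0.298973)
  k3: at (u, v) = (-1.356931, 0.111296), (du/dtau, dv/dtau) = (-1.612081, 0.342863); Gamma_uuu = 0.000000, Gamma_uuv = 0.000000, Gamma_uvv = -0.364307, Gamma_vuu = 0.000000, Gamma_vuv = 0.274494, Gamma_vvv = 0.000000; k3 = (-1.612081, 0.342863, 0.042826, 0.303438)
  k4: at (u, v) = (-1.558353, 0.154809), (du/dtau, dv/dtau) = (-1.606565, 0.381351); Gamma_uuu = 0.000000, Gamma_uuv = 0.000000, Gamma_uvv = -0.344165, Gamma_vuu = 0.000000, Gamma_vuv = 0.290559, Gamma_vvv = 0.000000; k4 = (-1.606565, 0.381351, 0.050051, 0.356030)
  Y <- Y + (h/6)(k1 + 2k2 + 2k3 + k4): u = -1.5584, v = 0.1544, du/dtau = -1.6067, dv/dtau = 0.3812
step 3:
  k1: at (u, v) = (-1.558398, 0.154419), (du/dtau, dv/dtau) = (-1.606662, 0.381236); Gamma_uuu = 0.000000, Gamma_uuv = 0.000000, Gamma_uvv = -0.344160, Gamma_vuu = 0.000000, Gamma_vuv = 0.290562, Gamma_vvv = 0.000000; k1 = (-1.606662, 0.381236, 0.050021, 0.355949)
  k2: at (u, v) = (-1.759231, 0.202073), (du/dtau, dv/dtau) = (-1.600410, 0.425730); Gamma_uuu = 0.000000, Gamma_uuv = 0.000000, Gamma_uvv = -0.324077, Gamma_vuu = 0.000000, Gamma_vuv = 0.308569, Gamma_vvv = 0.000000; k2 = (-1.600410, 0.425730, 0.058738, 0.420482)
  k3: at (u, v) = (-1.758449, 0.207635), (du/dtau, dv/dtau) = (-1.599320, 0.433796); Gamma_uuu = 0.000000, Gamma_uuv = 0.000000, Gamma_uvv = -0.324155, Gamma_vuu = 0.000000, Gamma_vuv = 0.308494, Gamma_vvv = 0.000000; k3 = (-1.599320, 0.433796, 0.060999, 0.428054)
  k4: at (u, v) = (-1.958228, 0.262868), (du/dtau, dv/dtau) = (-1.591412, 0.488249); Gamma_uuu = 0.000000, Gamma_uuv = 0.000000, Gamma_uvv = -0.304177, Gamma_vuu = 0.000000, Gamma_vuv = 0.328756, Gamma_vvv = 0.000000; k4 = (-1.591412, 0.488249, 0.072512, 0.510890)
  Y <- Y + (h/6)(k1 + 2k2 + 2k3 + k4): u = -1.9583, v = 0.2623, du/dtau = -1.5916, dv/dtau = 0.4881


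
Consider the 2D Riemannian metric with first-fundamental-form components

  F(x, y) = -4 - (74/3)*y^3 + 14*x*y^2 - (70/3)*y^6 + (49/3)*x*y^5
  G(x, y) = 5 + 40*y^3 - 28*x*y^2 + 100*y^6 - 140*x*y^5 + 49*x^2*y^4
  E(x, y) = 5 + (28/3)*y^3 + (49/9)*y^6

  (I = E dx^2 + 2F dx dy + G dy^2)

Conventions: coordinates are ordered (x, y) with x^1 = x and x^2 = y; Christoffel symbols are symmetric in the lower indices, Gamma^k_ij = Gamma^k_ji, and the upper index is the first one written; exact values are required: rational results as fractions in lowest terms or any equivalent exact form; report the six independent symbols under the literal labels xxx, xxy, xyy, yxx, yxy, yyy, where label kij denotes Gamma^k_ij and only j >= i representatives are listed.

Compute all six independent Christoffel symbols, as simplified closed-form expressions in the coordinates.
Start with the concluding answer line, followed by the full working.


Answer: Gamma_xxx = 0, Gamma_xxy = (147*y^5 + 126*y^2)/(441*x^2*y^4 - 1260*x*y^5 - 252*x*y^2 + 949*y^6 + 444*y^3 + 81), Gamma_xyy = (294*x*y^4 + 252*x*y - 630*y^5 - 540*y^2)/(441*x^2*y^4 - 1260*x*y^5 - 252*x*y^2 + 949*y^6 + 444*y^3 + 81), Gamma_yxx = 0, Gamma_yxy = (441*x*y^4 - 630*y^5 - 126*y^2)/(441*x^2*y^4 - 1260*x*y^5 - 252*x*y^2 + 949*y^6 + 444*y^3 + 81), Gamma_yyy = (882*x^2*y^3 - 3150*x*y^4 - 252*x*y + 2700*y^5 + 540*y^2)/(441*x^2*y^4 - 1260*x*y^5 - 252*x*y^2 + 949*y^6 + 444*y^3 + 81)

E = 5 + (28/3)*y^3 + (49/9)*y^6; F = -4 - (74/3)*y^3 + 14*x*y^2 - (70/3)*y^6 + (49/3)*x*y^5; G = 5 + 40*y^3 - 28*x*y^2 + 100*y^6 - 140*x*y^5 + 49*x^2*y^4
Gamma^k_ij = (1/2) g^{kl} (d_i g_jl + d_j g_il - d_l g_ij), with g^inv = (1/(EG-F^2)) [[G, -F], [-F, E]]
first partials: E_x = 0, E_y = 28*y^2 + (98/3)*y^5, F_x = 14*y^2 + (49/3)*y^5, F_y = -74*y^2 + 28*x*y - 140*y^5 + (245/3)*x*y^4, G_x = -28*y^2 - 140*y^5 + 98*x*y^4, G_y = 120*y^2 - 56*x*y + 600*y^5 - 700*x*y^4 + 196*x^2*y^3
D = EG - F^2 = 9 + (148/3)*y^3 - 28*x*y^2 + (949/9)*y^6 - 140*x*y^5 + 49*x^2*y^4
expanded: Gamma^x_xx = (G E_x - 2F F_x + F E_y)/(2D), Gamma^x_xy = (G E_y - F G_x)/(2D), Gamma^x_yy = (2G F_y - G G_x - F G_y)/(2D), Gamma^y_xx = (2E F_x - E E_y - F E_x)/(2D), Gamma^y_xy = (E G_x - F E_y)/(2D), Gamma^y_yy = (E G_y - 2F F_y + F G_x)/(2D); substitute and cancel common factors


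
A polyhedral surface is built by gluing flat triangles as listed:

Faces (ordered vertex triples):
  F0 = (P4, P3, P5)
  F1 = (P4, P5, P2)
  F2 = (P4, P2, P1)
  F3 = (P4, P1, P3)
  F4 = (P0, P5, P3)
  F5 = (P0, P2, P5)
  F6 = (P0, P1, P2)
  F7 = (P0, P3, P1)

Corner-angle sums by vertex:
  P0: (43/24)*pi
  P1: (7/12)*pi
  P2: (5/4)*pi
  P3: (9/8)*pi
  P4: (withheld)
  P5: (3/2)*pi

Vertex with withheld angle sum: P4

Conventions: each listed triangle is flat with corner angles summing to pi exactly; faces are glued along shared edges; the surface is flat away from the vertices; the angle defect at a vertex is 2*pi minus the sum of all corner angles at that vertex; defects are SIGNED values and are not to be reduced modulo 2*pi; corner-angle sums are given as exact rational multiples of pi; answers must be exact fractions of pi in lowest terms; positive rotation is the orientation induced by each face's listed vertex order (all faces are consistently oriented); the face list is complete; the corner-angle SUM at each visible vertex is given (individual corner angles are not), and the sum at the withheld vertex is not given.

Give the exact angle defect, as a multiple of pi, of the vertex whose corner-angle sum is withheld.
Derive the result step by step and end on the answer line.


V = 6, E = 12, F = 8; chi = V - E + F = 2
Gauss-Bonnet: total defect = 2*pi*chi = 4*pi; visible defects sum to (15/4)*pi

Answer: defect(P4) = pi/4


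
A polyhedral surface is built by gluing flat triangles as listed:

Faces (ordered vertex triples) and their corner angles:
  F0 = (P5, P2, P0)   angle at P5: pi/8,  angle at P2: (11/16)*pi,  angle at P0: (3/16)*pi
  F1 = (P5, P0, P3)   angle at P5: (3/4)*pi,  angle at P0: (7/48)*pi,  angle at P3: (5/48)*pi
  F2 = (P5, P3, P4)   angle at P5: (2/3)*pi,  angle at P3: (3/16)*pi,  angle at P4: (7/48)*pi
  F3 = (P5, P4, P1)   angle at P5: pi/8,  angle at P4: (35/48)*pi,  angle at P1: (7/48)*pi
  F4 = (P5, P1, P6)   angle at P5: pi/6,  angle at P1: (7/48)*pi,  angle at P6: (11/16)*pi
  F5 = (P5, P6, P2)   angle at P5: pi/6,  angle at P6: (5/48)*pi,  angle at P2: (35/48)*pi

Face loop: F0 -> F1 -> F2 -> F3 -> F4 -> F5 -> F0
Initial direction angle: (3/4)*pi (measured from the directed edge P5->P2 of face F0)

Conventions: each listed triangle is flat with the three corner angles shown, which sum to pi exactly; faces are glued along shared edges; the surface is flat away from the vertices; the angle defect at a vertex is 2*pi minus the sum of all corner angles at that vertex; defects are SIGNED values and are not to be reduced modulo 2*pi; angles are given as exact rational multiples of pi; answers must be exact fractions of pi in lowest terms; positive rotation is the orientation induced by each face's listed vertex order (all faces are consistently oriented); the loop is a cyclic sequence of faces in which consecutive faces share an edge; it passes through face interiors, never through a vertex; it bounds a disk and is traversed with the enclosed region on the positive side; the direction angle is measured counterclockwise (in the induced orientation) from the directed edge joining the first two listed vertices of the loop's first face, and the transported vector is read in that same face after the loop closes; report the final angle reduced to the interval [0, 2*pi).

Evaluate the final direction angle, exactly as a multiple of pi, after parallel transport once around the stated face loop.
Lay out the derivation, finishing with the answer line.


enclosed vertex P5: corner angles sum to 2*pi, defect = 2*pi - 2*pi = 0
transport around the loop rotates by the sum of enclosed defects; add to the initial angle mod 2*pi
final angle = (3/4)*pi + 0 = (3/4)*pi (mod 2*pi)

Answer: final direction angle = (3/4)*pi


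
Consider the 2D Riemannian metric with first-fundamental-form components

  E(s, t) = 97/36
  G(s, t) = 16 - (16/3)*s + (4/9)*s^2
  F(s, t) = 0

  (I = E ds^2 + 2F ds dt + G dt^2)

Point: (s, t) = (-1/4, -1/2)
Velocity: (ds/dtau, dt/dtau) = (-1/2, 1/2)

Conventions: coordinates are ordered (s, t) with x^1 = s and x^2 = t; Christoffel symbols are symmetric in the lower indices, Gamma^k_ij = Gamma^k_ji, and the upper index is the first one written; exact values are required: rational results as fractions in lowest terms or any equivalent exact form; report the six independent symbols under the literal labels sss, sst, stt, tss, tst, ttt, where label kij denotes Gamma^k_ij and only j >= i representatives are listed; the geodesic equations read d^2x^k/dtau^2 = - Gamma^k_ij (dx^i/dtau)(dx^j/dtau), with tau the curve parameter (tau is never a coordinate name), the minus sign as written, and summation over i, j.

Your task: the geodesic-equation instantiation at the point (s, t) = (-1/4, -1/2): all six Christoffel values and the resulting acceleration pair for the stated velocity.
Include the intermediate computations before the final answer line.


E = 97/36, F = 0, G = 625/36 at the point
E_s = 0, E_t = 0, F_s = 0, F_t = 0, G_s = -50/9, G_t = 0
EG - F^2 = 60625/1296;  g^inv = (1296/60625) * [[625/36, 0], [0, 97/36]]
first-kind symbols [ij,l] = (1/2)(d_i g_jl + d_j g_il - d_l g_ij): [ss,s] = E_s/2 = 0, [ss,t] = F_s - E_t/2 = 0, [st,s] = E_t/2 = 0, [st,t] = G_s/2 = -25/9, [tt,s] = F_t - G_s/2 = 25/9, [tt,t] = G_t/2 = 0
Gamma^s_ij = (G*[ij,s] - F*[ij,t])/(EG - F^2), Gamma^t_ij = (E*[ij,t] - F*[ij,s])/(EG - F^2)
Gamma_sss = 0, Gamma_sst = 0, Gamma_stt = 100/97, Gamma_tss = 0, Gamma_tst = -4/25, Gamma_ttt = 0
d^2s/dtau^2 = -(Gamma_sss*(-1/2)^2 + 2*Gamma_sst*(-1/2)*(1/2) + Gamma_stt*(1/2)^2) = -25/97
d^2t/dtau^2 = -(Gamma_tss*(-1/2)^2 + 2*Gamma_tst*(-1/2)*(1/2) + Gamma_ttt*(1/2)^2) = -2/25

Answer: Gamma_sss = 0, Gamma_sst = 0, Gamma_stt = 100/97, Gamma_tss = 0, Gamma_tst = -4/25, Gamma_ttt = 0; accelerations (d^2s/dtau^2, d^2t/dtau^2) = (-25/97, -2/25)


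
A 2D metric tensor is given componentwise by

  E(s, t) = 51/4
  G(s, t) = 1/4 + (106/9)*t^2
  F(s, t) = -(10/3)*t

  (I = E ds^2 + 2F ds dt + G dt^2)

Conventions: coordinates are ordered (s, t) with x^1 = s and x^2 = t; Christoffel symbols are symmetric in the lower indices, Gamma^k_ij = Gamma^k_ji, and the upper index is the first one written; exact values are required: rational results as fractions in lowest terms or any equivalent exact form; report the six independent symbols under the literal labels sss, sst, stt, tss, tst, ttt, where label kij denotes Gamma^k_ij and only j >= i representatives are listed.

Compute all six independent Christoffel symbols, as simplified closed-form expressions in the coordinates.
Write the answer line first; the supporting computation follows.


Answer: Gamma_sss = 0, Gamma_sst = 0, Gamma_stt = -120/(20024*t^2 + 459), Gamma_tss = 0, Gamma_tst = 0, Gamma_ttt = 20024*t/(20024*t^2 + 459)

E = 51/4; F = -(10/3)*t; G = 1/4 + (106/9)*t^2
Gamma^k_ij = (1/2) g^{kl} (d_i g_jl + d_j g_il - d_l g_ij), with g^inv = (1/(EG-F^2)) [[G, -F], [-F, E]]
first partials: E_s = 0, E_t = 0, F_s = 0, F_t = -10/3, G_s = 0, G_t = (212/9)*t
D = EG - F^2 = 51/16 + (2503/18)*t^2
expanded: Gamma^s_ss = (G E_s - 2F F_s + F E_t)/(2D), Gamma^s_st = (G E_t - F G_s)/(2D), Gamma^s_tt = (2G F_t - G G_s - F G_t)/(2D), Gamma^t_ss = (2E F_s - E E_t - F E_s)/(2D), Gamma^t_st = (E G_s - F E_t)/(2D), Gamma^t_tt = (E G_t - 2F F_t + F G_s)/(2D); substitute and cancel common factors


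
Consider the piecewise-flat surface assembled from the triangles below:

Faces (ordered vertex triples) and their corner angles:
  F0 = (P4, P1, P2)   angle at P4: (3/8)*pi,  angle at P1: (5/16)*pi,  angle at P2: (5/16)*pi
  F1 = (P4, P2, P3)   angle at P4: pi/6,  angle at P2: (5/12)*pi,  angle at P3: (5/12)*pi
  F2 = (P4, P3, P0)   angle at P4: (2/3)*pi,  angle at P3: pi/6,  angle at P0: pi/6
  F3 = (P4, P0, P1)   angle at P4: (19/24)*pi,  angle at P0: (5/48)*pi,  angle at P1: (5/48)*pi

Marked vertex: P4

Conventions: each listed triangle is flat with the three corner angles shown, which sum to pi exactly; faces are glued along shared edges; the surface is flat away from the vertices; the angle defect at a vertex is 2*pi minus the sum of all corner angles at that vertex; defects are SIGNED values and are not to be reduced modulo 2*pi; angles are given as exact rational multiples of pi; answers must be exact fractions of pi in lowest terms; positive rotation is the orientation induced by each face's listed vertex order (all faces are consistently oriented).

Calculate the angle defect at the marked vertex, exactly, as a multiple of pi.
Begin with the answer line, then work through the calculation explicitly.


Answer: defect(P4) = 0

Sum of corner angles at P4: 2*pi
defect = 2*pi - 2*pi


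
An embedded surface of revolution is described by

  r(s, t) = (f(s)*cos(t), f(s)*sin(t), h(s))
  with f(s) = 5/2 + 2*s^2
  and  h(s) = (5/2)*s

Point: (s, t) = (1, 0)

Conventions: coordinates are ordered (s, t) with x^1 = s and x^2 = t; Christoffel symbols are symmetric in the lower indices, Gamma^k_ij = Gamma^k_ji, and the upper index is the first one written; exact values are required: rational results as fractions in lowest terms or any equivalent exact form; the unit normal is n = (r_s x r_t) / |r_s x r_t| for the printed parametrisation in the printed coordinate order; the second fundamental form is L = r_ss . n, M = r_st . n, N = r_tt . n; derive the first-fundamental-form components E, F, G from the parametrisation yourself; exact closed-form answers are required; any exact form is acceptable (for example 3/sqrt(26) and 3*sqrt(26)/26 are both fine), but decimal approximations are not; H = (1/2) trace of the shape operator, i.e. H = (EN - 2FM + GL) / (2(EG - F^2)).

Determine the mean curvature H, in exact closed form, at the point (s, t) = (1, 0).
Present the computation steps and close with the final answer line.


f = 9/2, f' = 4, f'' = 4, h' = 5/2, h'' = 0
E = 89/4, F = 0, G = 81/4; answer radicand W^2 = 89/4
unnormalised second-form numerators: l = -10, m = 0, n = 45/4; L = l/sqrt(89/4), and similarly M = m/sqrt(W^2), N = n/sqrt(W^2)
H = (E*n - 2*F*m + G*l) / (2*(EG - F^2)*sqrt(W^2)); E*n - 2*F*m + G*l = 765/16, EG - F^2 = 7209/16, so H = (85/1602)/sqrt(89/4)

Answer: H = 85*sqrt(89)/71289


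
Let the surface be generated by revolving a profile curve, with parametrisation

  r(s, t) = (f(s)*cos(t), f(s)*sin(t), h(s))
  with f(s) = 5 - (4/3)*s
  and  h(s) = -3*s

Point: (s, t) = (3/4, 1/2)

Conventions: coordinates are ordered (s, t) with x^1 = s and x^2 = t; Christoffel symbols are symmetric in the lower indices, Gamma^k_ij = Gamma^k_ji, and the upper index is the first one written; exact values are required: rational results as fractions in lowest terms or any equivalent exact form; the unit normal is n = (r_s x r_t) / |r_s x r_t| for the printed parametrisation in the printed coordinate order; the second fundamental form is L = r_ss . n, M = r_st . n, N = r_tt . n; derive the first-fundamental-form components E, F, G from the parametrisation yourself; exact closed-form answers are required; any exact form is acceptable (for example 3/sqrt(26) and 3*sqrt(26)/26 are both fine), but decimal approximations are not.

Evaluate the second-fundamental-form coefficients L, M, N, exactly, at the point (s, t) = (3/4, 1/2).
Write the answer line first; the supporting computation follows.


Answer: L = 0, M = 0, N = -36*sqrt(97)/97

f = 4, f' = -4/3, f'' = 0, h' = -3, h'' = 0
E = 97/9, F = 0, G = 16; answer radicand W^2 = 97/9
unnormalised second-form numerators: l = 0, m = 0, n = -12; L = l/sqrt(97/9), and similarly M = m/sqrt(W^2), N = n/sqrt(W^2)


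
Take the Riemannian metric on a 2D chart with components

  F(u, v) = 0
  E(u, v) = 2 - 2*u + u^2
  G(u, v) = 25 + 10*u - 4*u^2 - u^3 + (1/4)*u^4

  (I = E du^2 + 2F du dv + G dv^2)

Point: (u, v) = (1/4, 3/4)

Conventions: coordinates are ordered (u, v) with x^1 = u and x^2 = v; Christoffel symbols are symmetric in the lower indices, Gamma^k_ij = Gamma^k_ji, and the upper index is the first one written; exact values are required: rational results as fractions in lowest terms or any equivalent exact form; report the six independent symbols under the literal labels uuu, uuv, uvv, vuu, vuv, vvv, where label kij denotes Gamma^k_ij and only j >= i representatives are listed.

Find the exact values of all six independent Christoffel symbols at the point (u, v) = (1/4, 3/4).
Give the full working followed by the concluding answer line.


E = 25/16, F = 0, G = 27889/1024 at the point
E_u = -3/2, E_v = 0, F_u = 0, F_v = 0, G_u = 501/64, G_v = 0
EG - F^2 = 697225/16384;  g^inv = (16384/697225) * [[27889/1024, 0], [0, 25/16]]
first-kind symbols [ij,l] = (1/2)(d_i g_jl + d_j g_il - d_l g_ij): [uu,u] = E_u/2 = -3/4, [uu,v] = F_u - E_v/2 = 0, [uv,u] = E_v/2 = 0, [uv,v] = G_u/2 = 501/128, [vv,u] = F_v - G_u/2 = -501/128, [vv,v] = G_v/2 = 0
Gamma^u_ij = (G*[ij,u] - F*[ij,v])/(EG - F^2), Gamma^v_ij = (E*[ij,v] - F*[ij,u])/(EG - F^2)

Answer: Gamma_uuu = -12/25, Gamma_uuv = 0, Gamma_uvv = -501/200, Gamma_vuu = 0, Gamma_vuv = 24/167, Gamma_vvv = 0


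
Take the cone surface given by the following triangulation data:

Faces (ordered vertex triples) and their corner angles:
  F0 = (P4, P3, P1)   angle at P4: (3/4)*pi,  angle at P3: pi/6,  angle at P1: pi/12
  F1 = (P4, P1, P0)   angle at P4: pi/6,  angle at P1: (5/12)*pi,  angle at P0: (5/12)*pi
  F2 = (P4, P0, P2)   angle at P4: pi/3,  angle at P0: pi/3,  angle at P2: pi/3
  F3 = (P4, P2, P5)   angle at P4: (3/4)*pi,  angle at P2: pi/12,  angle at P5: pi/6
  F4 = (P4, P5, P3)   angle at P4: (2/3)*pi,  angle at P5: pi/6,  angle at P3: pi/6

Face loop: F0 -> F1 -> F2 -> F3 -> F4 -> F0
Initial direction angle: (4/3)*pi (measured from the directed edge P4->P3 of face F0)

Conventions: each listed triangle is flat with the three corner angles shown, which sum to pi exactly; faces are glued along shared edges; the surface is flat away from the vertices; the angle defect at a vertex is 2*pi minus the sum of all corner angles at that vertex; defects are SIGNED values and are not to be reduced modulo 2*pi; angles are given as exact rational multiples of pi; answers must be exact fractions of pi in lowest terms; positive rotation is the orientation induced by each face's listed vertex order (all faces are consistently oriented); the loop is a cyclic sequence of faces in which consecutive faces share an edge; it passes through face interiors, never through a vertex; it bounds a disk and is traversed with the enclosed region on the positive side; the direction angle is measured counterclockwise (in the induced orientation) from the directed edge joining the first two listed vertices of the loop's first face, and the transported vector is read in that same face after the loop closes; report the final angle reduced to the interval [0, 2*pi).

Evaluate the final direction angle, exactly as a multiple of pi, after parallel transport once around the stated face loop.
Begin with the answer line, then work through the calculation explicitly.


Answer: final direction angle = (2/3)*pi

enclosed vertex P4: corner angles sum to (8/3)*pi, defect = 2*pi - (8/3)*pi = (-2/3)*pi
the rotation equals the total enclosed defect, so the final angle is initial + defects (mod 2*pi)
final angle = (4/3)*pi - (2/3)*pi = (2/3)*pi (mod 2*pi)


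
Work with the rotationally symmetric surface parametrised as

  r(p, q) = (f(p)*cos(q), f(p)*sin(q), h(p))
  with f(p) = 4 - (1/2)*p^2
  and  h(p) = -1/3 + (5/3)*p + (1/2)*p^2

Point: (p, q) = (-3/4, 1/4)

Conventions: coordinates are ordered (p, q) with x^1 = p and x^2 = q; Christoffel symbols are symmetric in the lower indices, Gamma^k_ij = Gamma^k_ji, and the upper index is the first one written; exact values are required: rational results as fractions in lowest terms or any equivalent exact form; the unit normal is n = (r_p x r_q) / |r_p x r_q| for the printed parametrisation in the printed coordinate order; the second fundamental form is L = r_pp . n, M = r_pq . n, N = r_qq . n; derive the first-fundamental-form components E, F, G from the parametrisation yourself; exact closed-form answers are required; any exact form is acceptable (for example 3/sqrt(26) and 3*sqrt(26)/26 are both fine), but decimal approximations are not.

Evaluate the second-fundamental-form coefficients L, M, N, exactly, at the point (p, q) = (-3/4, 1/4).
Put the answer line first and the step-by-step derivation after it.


Answer: L = 10*sqrt(202)/101, M = 0, N = 1309*sqrt(202)/6464

f = 119/32, f' = 3/4, f'' = -1, h' = 11/12, h'' = 1
E = 101/72, F = 0, G = 14161/1024; answer radicand W^2 = 101/72
unnormalised second-form numerators: l = 5/3, m = 0, n = 1309/384; L = l/sqrt(101/72), and similarly M = m/sqrt(W^2), N = n/sqrt(W^2)


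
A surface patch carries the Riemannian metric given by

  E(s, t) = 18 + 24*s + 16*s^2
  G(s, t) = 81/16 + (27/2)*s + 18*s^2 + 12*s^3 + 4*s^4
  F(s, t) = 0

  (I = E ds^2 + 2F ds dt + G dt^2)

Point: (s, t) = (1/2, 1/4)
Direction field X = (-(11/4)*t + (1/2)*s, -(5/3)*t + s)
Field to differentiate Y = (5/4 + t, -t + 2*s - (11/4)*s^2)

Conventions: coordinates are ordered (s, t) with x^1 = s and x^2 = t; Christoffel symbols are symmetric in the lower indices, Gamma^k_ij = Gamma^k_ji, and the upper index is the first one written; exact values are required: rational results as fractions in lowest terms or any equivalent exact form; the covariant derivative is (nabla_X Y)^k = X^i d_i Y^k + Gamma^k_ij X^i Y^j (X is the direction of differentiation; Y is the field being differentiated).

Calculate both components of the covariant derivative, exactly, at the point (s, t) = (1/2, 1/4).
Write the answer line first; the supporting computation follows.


Answer: (nabla_X Y)^s = -2663/8704, (nabla_X Y)^t = 587/1632

E = 34, F = 0, G = 289/16 at the point
E_s = 40, E_t = 0, F_s = 0, F_t = 0, G_s = 85/2, G_t = 0
EG - F^2 = 4913/8;  g^inv = (8/4913) * [[289/16, 0], [0, 34]]
first-kind symbols [ij,l] = (1/2)(d_i g_jl + d_j g_il - d_l g_ij): [ss,s] = E_s/2 = 20, [ss,t] = F_s - E_t/2 = 0, [st,s] = E_t/2 = 0, [st,t] = G_s/2 = 85/4, [tt,s] = F_t - G_s/2 = -85/4, [tt,t] = G_t/2 = 0
Gamma^s_ij = (G*[ij,s] - F*[ij,t])/(EG - F^2), Gamma^t_ij = (E*[ij,t] - F*[ij,s])/(EG - F^2)
Gamma_sss = 10/17, Gamma_sst = 0, Gamma_stt = -5/8, Gamma_tss = 0, Gamma_tst = 20/17, Gamma_ttt = 0
X = (-7/16, 1/12), Y = (3/2, 1/16) at the point
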